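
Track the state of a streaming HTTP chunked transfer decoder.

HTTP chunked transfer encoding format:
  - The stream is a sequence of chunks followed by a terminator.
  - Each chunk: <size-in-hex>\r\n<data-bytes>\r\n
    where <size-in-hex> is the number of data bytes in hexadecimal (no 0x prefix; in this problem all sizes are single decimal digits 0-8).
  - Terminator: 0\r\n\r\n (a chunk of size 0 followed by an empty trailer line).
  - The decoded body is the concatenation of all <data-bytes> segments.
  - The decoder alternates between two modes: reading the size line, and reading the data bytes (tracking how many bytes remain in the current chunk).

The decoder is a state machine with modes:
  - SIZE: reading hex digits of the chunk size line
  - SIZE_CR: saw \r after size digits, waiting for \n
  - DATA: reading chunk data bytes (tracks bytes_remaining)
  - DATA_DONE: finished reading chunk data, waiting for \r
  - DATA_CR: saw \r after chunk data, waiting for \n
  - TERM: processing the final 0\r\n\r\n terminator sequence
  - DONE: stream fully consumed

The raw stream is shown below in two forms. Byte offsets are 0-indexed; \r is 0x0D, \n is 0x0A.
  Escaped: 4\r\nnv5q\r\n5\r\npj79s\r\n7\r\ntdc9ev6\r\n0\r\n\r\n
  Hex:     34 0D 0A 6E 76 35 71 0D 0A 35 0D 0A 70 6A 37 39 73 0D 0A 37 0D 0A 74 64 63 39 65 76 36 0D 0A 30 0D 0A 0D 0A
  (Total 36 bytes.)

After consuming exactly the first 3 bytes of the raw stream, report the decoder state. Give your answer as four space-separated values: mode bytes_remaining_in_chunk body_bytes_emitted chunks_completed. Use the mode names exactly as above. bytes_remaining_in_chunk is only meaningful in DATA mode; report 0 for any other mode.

Byte 0 = '4': mode=SIZE remaining=0 emitted=0 chunks_done=0
Byte 1 = 0x0D: mode=SIZE_CR remaining=0 emitted=0 chunks_done=0
Byte 2 = 0x0A: mode=DATA remaining=4 emitted=0 chunks_done=0

Answer: DATA 4 0 0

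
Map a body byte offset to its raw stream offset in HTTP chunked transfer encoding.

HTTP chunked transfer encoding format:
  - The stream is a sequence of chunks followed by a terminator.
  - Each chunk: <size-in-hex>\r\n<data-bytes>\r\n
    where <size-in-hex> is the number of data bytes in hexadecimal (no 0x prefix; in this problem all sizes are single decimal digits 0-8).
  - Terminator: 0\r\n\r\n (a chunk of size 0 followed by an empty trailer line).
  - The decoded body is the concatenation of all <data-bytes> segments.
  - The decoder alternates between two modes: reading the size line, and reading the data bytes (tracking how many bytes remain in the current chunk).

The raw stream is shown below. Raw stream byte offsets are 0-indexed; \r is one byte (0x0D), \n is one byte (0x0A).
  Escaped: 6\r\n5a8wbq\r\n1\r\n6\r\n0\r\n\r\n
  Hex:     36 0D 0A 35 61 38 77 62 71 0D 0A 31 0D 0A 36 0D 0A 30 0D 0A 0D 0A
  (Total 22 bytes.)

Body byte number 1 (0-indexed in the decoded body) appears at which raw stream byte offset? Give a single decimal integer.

Answer: 4

Derivation:
Chunk 1: stream[0..1]='6' size=0x6=6, data at stream[3..9]='5a8wbq' -> body[0..6], body so far='5a8wbq'
Chunk 2: stream[11..12]='1' size=0x1=1, data at stream[14..15]='6' -> body[6..7], body so far='5a8wbq6'
Chunk 3: stream[17..18]='0' size=0 (terminator). Final body='5a8wbq6' (7 bytes)
Body byte 1 at stream offset 4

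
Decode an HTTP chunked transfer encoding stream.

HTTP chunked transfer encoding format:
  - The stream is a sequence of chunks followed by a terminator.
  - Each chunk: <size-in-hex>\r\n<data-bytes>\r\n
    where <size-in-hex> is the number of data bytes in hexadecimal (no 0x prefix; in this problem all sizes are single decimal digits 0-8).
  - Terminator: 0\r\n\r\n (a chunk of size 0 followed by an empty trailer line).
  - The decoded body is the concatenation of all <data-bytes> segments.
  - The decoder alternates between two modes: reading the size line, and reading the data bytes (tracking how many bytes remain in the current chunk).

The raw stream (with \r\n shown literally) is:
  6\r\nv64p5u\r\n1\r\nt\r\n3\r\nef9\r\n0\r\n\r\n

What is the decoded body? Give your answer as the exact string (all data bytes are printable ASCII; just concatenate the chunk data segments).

Chunk 1: stream[0..1]='6' size=0x6=6, data at stream[3..9]='v64p5u' -> body[0..6], body so far='v64p5u'
Chunk 2: stream[11..12]='1' size=0x1=1, data at stream[14..15]='t' -> body[6..7], body so far='v64p5ut'
Chunk 3: stream[17..18]='3' size=0x3=3, data at stream[20..23]='ef9' -> body[7..10], body so far='v64p5utef9'
Chunk 4: stream[25..26]='0' size=0 (terminator). Final body='v64p5utef9' (10 bytes)

Answer: v64p5utef9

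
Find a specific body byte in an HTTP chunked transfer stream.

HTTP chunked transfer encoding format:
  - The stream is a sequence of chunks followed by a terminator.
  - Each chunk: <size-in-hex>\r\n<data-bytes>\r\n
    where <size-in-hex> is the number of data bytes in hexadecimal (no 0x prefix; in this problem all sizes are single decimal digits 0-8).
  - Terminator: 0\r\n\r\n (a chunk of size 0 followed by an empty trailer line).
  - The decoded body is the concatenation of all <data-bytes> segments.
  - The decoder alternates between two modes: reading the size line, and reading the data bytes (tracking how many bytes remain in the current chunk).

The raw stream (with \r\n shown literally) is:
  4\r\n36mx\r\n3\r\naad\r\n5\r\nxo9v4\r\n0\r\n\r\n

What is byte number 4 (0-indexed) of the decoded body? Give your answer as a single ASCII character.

Chunk 1: stream[0..1]='4' size=0x4=4, data at stream[3..7]='36mx' -> body[0..4], body so far='36mx'
Chunk 2: stream[9..10]='3' size=0x3=3, data at stream[12..15]='aad' -> body[4..7], body so far='36mxaad'
Chunk 3: stream[17..18]='5' size=0x5=5, data at stream[20..25]='xo9v4' -> body[7..12], body so far='36mxaadxo9v4'
Chunk 4: stream[27..28]='0' size=0 (terminator). Final body='36mxaadxo9v4' (12 bytes)
Body byte 4 = 'a'

Answer: a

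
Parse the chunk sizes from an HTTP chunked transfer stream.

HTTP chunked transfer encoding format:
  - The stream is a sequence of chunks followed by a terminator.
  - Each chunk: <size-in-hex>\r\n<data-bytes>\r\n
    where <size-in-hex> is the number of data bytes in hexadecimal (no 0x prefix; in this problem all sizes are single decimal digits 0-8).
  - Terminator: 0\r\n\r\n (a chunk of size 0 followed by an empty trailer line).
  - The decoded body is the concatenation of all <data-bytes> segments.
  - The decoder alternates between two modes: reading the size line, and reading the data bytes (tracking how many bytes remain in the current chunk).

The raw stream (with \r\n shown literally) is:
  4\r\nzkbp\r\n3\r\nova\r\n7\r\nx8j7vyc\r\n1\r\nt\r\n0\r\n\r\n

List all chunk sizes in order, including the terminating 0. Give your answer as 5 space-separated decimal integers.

Chunk 1: stream[0..1]='4' size=0x4=4, data at stream[3..7]='zkbp' -> body[0..4], body so far='zkbp'
Chunk 2: stream[9..10]='3' size=0x3=3, data at stream[12..15]='ova' -> body[4..7], body so far='zkbpova'
Chunk 3: stream[17..18]='7' size=0x7=7, data at stream[20..27]='x8j7vyc' -> body[7..14], body so far='zkbpovax8j7vyc'
Chunk 4: stream[29..30]='1' size=0x1=1, data at stream[32..33]='t' -> body[14..15], body so far='zkbpovax8j7vyct'
Chunk 5: stream[35..36]='0' size=0 (terminator). Final body='zkbpovax8j7vyct' (15 bytes)

Answer: 4 3 7 1 0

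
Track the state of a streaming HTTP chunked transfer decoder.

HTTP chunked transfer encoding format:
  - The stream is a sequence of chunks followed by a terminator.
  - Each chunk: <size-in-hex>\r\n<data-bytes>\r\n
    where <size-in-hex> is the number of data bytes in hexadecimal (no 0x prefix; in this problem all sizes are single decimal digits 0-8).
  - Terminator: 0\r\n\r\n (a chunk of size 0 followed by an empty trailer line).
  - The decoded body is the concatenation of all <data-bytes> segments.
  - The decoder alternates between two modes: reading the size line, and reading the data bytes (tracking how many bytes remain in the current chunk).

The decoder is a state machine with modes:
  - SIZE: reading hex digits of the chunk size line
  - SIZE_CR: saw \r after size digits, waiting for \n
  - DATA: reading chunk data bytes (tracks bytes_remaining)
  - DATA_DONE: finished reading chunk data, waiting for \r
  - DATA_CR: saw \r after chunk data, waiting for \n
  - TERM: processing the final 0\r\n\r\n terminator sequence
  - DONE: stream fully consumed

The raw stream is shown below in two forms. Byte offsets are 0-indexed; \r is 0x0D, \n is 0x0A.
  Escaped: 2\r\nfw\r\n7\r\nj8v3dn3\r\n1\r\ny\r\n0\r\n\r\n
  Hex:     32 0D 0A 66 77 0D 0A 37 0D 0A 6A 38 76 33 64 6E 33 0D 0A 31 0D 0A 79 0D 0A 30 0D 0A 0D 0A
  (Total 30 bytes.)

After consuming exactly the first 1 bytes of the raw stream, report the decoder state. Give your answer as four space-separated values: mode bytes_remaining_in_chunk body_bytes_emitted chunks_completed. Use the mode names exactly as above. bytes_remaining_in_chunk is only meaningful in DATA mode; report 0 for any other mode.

Byte 0 = '2': mode=SIZE remaining=0 emitted=0 chunks_done=0

Answer: SIZE 0 0 0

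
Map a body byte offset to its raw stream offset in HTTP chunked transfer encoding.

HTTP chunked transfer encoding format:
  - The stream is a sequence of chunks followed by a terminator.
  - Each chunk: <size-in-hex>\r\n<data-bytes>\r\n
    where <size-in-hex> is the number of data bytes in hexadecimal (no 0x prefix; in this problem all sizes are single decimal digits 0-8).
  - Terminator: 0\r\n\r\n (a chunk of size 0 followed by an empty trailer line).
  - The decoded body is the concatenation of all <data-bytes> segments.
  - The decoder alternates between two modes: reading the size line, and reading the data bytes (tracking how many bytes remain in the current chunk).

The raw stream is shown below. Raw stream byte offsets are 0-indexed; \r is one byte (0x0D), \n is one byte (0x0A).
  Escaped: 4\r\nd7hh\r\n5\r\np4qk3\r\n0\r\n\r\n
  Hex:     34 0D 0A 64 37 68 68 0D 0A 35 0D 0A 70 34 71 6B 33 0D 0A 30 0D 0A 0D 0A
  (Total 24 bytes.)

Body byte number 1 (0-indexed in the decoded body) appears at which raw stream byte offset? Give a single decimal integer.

Chunk 1: stream[0..1]='4' size=0x4=4, data at stream[3..7]='d7hh' -> body[0..4], body so far='d7hh'
Chunk 2: stream[9..10]='5' size=0x5=5, data at stream[12..17]='p4qk3' -> body[4..9], body so far='d7hhp4qk3'
Chunk 3: stream[19..20]='0' size=0 (terminator). Final body='d7hhp4qk3' (9 bytes)
Body byte 1 at stream offset 4

Answer: 4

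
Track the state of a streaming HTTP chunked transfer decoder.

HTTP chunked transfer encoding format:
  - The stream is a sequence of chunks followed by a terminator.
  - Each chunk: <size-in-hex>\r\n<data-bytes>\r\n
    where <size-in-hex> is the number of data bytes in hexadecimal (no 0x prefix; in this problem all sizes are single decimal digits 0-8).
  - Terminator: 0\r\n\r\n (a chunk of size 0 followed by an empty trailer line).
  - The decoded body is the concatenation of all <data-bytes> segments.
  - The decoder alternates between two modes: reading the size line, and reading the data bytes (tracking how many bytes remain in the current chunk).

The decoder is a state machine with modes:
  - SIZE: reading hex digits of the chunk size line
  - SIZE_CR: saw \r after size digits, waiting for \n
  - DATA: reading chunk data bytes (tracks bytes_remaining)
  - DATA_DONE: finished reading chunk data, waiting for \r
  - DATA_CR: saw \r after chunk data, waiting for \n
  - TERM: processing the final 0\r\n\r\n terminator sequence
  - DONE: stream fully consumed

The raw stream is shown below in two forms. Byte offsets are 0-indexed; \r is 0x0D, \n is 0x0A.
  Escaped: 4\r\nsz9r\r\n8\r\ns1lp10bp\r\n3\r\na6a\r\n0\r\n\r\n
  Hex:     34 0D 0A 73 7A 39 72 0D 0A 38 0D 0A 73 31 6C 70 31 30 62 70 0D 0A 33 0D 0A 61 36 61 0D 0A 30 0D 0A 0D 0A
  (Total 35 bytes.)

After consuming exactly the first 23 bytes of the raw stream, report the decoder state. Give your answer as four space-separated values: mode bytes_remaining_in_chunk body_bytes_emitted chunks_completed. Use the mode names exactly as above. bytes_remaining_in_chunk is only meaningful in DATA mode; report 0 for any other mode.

Answer: SIZE 0 12 2

Derivation:
Byte 0 = '4': mode=SIZE remaining=0 emitted=0 chunks_done=0
Byte 1 = 0x0D: mode=SIZE_CR remaining=0 emitted=0 chunks_done=0
Byte 2 = 0x0A: mode=DATA remaining=4 emitted=0 chunks_done=0
Byte 3 = 's': mode=DATA remaining=3 emitted=1 chunks_done=0
Byte 4 = 'z': mode=DATA remaining=2 emitted=2 chunks_done=0
Byte 5 = '9': mode=DATA remaining=1 emitted=3 chunks_done=0
Byte 6 = 'r': mode=DATA_DONE remaining=0 emitted=4 chunks_done=0
Byte 7 = 0x0D: mode=DATA_CR remaining=0 emitted=4 chunks_done=0
Byte 8 = 0x0A: mode=SIZE remaining=0 emitted=4 chunks_done=1
Byte 9 = '8': mode=SIZE remaining=0 emitted=4 chunks_done=1
Byte 10 = 0x0D: mode=SIZE_CR remaining=0 emitted=4 chunks_done=1
Byte 11 = 0x0A: mode=DATA remaining=8 emitted=4 chunks_done=1
Byte 12 = 's': mode=DATA remaining=7 emitted=5 chunks_done=1
Byte 13 = '1': mode=DATA remaining=6 emitted=6 chunks_done=1
Byte 14 = 'l': mode=DATA remaining=5 emitted=7 chunks_done=1
Byte 15 = 'p': mode=DATA remaining=4 emitted=8 chunks_done=1
Byte 16 = '1': mode=DATA remaining=3 emitted=9 chunks_done=1
Byte 17 = '0': mode=DATA remaining=2 emitted=10 chunks_done=1
Byte 18 = 'b': mode=DATA remaining=1 emitted=11 chunks_done=1
Byte 19 = 'p': mode=DATA_DONE remaining=0 emitted=12 chunks_done=1
Byte 20 = 0x0D: mode=DATA_CR remaining=0 emitted=12 chunks_done=1
Byte 21 = 0x0A: mode=SIZE remaining=0 emitted=12 chunks_done=2
Byte 22 = '3': mode=SIZE remaining=0 emitted=12 chunks_done=2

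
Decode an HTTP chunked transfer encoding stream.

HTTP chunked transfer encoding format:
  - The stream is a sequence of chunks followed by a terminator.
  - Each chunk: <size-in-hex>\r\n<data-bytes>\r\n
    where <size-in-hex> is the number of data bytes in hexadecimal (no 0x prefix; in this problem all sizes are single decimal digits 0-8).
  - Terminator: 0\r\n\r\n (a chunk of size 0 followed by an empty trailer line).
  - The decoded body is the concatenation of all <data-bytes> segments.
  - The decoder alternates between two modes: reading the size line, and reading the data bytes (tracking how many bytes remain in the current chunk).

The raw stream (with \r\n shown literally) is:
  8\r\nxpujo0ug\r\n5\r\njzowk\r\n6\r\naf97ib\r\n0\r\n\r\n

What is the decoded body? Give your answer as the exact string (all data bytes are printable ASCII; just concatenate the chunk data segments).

Answer: xpujo0ugjzowkaf97ib

Derivation:
Chunk 1: stream[0..1]='8' size=0x8=8, data at stream[3..11]='xpujo0ug' -> body[0..8], body so far='xpujo0ug'
Chunk 2: stream[13..14]='5' size=0x5=5, data at stream[16..21]='jzowk' -> body[8..13], body so far='xpujo0ugjzowk'
Chunk 3: stream[23..24]='6' size=0x6=6, data at stream[26..32]='af97ib' -> body[13..19], body so far='xpujo0ugjzowkaf97ib'
Chunk 4: stream[34..35]='0' size=0 (terminator). Final body='xpujo0ugjzowkaf97ib' (19 bytes)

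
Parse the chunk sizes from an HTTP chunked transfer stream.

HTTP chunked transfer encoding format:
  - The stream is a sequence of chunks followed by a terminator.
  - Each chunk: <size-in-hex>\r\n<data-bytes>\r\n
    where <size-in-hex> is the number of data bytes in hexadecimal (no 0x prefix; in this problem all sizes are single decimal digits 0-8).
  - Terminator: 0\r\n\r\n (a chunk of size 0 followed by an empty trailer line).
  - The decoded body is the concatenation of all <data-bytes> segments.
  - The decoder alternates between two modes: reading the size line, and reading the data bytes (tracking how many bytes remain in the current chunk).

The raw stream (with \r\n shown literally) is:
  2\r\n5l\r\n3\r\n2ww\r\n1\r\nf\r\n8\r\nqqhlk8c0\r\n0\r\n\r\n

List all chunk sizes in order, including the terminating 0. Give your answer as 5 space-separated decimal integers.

Chunk 1: stream[0..1]='2' size=0x2=2, data at stream[3..5]='5l' -> body[0..2], body so far='5l'
Chunk 2: stream[7..8]='3' size=0x3=3, data at stream[10..13]='2ww' -> body[2..5], body so far='5l2ww'
Chunk 3: stream[15..16]='1' size=0x1=1, data at stream[18..19]='f' -> body[5..6], body so far='5l2wwf'
Chunk 4: stream[21..22]='8' size=0x8=8, data at stream[24..32]='qqhlk8c0' -> body[6..14], body so far='5l2wwfqqhlk8c0'
Chunk 5: stream[34..35]='0' size=0 (terminator). Final body='5l2wwfqqhlk8c0' (14 bytes)

Answer: 2 3 1 8 0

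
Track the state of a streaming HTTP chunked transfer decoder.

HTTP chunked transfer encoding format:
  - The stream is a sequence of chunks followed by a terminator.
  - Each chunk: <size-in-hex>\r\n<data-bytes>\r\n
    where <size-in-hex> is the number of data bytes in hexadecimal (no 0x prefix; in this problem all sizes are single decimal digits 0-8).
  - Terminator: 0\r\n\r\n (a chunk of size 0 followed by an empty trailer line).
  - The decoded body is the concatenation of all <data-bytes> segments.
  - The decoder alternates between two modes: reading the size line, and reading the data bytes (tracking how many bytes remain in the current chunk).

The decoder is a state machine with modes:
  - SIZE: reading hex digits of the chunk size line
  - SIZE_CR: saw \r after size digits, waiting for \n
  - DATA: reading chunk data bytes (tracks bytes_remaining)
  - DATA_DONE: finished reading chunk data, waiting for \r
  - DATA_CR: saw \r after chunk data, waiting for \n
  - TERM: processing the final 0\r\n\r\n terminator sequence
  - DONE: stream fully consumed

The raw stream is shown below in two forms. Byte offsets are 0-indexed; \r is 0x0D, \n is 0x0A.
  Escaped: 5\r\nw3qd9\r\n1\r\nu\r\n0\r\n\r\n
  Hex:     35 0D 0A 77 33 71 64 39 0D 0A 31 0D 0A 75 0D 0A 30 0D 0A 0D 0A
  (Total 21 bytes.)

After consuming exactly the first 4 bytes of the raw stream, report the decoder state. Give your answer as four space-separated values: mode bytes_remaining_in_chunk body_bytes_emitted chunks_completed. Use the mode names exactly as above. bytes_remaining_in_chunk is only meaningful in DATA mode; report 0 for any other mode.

Answer: DATA 4 1 0

Derivation:
Byte 0 = '5': mode=SIZE remaining=0 emitted=0 chunks_done=0
Byte 1 = 0x0D: mode=SIZE_CR remaining=0 emitted=0 chunks_done=0
Byte 2 = 0x0A: mode=DATA remaining=5 emitted=0 chunks_done=0
Byte 3 = 'w': mode=DATA remaining=4 emitted=1 chunks_done=0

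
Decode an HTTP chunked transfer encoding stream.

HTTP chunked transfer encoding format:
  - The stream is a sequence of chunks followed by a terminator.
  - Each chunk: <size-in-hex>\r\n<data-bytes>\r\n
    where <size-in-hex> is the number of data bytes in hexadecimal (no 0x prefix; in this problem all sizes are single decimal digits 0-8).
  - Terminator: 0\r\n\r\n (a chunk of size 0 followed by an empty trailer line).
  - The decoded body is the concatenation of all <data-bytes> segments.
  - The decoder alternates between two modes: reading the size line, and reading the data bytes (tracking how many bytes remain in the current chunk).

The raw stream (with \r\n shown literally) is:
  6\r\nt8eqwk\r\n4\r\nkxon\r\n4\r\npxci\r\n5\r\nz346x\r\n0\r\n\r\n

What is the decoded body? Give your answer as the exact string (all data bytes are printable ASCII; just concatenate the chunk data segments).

Chunk 1: stream[0..1]='6' size=0x6=6, data at stream[3..9]='t8eqwk' -> body[0..6], body so far='t8eqwk'
Chunk 2: stream[11..12]='4' size=0x4=4, data at stream[14..18]='kxon' -> body[6..10], body so far='t8eqwkkxon'
Chunk 3: stream[20..21]='4' size=0x4=4, data at stream[23..27]='pxci' -> body[10..14], body so far='t8eqwkkxonpxci'
Chunk 4: stream[29..30]='5' size=0x5=5, data at stream[32..37]='z346x' -> body[14..19], body so far='t8eqwkkxonpxciz346x'
Chunk 5: stream[39..40]='0' size=0 (terminator). Final body='t8eqwkkxonpxciz346x' (19 bytes)

Answer: t8eqwkkxonpxciz346x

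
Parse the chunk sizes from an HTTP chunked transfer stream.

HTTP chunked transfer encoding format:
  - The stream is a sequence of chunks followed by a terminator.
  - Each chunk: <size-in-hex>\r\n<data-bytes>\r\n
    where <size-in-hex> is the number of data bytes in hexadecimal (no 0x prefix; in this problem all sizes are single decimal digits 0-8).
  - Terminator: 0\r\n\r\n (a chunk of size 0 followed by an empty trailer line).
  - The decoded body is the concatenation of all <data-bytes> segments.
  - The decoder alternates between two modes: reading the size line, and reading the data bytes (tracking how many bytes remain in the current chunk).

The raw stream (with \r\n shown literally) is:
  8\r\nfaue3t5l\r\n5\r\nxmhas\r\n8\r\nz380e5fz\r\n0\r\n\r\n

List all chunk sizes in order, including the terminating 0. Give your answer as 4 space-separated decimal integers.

Answer: 8 5 8 0

Derivation:
Chunk 1: stream[0..1]='8' size=0x8=8, data at stream[3..11]='faue3t5l' -> body[0..8], body so far='faue3t5l'
Chunk 2: stream[13..14]='5' size=0x5=5, data at stream[16..21]='xmhas' -> body[8..13], body so far='faue3t5lxmhas'
Chunk 3: stream[23..24]='8' size=0x8=8, data at stream[26..34]='z380e5fz' -> body[13..21], body so far='faue3t5lxmhasz380e5fz'
Chunk 4: stream[36..37]='0' size=0 (terminator). Final body='faue3t5lxmhasz380e5fz' (21 bytes)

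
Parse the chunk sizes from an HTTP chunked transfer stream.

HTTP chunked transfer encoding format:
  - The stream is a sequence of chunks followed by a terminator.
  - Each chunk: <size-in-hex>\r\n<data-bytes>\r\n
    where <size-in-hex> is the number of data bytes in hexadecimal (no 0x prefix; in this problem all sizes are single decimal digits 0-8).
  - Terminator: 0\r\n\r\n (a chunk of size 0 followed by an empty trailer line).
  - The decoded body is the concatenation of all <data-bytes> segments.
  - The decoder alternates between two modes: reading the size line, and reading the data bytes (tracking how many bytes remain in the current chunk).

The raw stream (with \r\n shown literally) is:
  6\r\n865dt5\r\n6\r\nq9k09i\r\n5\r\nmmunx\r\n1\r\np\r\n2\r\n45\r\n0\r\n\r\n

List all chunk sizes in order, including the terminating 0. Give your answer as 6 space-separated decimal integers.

Chunk 1: stream[0..1]='6' size=0x6=6, data at stream[3..9]='865dt5' -> body[0..6], body so far='865dt5'
Chunk 2: stream[11..12]='6' size=0x6=6, data at stream[14..20]='q9k09i' -> body[6..12], body so far='865dt5q9k09i'
Chunk 3: stream[22..23]='5' size=0x5=5, data at stream[25..30]='mmunx' -> body[12..17], body so far='865dt5q9k09immunx'
Chunk 4: stream[32..33]='1' size=0x1=1, data at stream[35..36]='p' -> body[17..18], body so far='865dt5q9k09immunxp'
Chunk 5: stream[38..39]='2' size=0x2=2, data at stream[41..43]='45' -> body[18..20], body so far='865dt5q9k09immunxp45'
Chunk 6: stream[45..46]='0' size=0 (terminator). Final body='865dt5q9k09immunxp45' (20 bytes)

Answer: 6 6 5 1 2 0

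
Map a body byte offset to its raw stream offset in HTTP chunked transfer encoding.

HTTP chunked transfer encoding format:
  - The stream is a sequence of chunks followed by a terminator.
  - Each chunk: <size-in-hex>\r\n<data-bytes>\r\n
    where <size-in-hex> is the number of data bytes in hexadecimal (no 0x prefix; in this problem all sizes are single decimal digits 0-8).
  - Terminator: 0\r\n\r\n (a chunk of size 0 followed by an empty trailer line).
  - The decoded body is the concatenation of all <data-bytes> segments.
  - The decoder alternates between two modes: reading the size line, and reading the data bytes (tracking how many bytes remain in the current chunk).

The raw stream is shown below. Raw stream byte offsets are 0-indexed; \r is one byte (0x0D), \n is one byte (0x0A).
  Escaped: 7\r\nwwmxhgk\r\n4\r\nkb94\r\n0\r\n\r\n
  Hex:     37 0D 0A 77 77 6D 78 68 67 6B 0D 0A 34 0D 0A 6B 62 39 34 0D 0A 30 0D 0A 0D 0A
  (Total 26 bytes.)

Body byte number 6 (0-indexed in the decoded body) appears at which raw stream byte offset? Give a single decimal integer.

Chunk 1: stream[0..1]='7' size=0x7=7, data at stream[3..10]='wwmxhgk' -> body[0..7], body so far='wwmxhgk'
Chunk 2: stream[12..13]='4' size=0x4=4, data at stream[15..19]='kb94' -> body[7..11], body so far='wwmxhgkkb94'
Chunk 3: stream[21..22]='0' size=0 (terminator). Final body='wwmxhgkkb94' (11 bytes)
Body byte 6 at stream offset 9

Answer: 9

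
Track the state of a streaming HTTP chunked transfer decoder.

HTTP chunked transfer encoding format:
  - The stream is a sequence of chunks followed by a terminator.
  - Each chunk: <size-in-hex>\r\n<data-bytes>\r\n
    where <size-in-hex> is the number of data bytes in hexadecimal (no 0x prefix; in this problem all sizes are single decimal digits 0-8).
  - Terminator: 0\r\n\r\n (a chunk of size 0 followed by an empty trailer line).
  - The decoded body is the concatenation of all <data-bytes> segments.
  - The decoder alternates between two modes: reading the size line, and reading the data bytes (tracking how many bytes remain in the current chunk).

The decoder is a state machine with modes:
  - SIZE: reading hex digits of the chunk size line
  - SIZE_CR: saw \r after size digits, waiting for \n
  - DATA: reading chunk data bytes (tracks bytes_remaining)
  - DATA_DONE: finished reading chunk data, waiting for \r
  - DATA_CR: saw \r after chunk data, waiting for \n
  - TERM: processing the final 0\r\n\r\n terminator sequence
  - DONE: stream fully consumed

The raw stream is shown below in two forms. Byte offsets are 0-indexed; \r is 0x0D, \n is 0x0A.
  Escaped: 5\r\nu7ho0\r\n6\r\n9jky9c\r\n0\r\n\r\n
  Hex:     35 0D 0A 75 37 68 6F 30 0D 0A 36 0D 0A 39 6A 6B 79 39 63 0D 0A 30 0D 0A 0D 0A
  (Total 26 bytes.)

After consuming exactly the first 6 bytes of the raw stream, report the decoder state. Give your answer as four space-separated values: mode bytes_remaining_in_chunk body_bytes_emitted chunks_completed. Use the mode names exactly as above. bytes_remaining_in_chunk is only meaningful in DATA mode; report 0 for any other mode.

Byte 0 = '5': mode=SIZE remaining=0 emitted=0 chunks_done=0
Byte 1 = 0x0D: mode=SIZE_CR remaining=0 emitted=0 chunks_done=0
Byte 2 = 0x0A: mode=DATA remaining=5 emitted=0 chunks_done=0
Byte 3 = 'u': mode=DATA remaining=4 emitted=1 chunks_done=0
Byte 4 = '7': mode=DATA remaining=3 emitted=2 chunks_done=0
Byte 5 = 'h': mode=DATA remaining=2 emitted=3 chunks_done=0

Answer: DATA 2 3 0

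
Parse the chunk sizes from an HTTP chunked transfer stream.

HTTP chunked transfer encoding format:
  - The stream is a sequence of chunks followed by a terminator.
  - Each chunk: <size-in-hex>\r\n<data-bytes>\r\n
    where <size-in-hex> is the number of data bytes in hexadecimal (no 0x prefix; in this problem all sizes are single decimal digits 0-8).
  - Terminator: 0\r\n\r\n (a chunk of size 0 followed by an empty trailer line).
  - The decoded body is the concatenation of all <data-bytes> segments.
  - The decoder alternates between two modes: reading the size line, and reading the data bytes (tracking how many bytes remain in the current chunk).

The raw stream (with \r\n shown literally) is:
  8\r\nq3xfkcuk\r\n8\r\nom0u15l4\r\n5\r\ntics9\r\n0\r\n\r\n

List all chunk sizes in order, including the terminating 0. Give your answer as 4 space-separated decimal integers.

Chunk 1: stream[0..1]='8' size=0x8=8, data at stream[3..11]='q3xfkcuk' -> body[0..8], body so far='q3xfkcuk'
Chunk 2: stream[13..14]='8' size=0x8=8, data at stream[16..24]='om0u15l4' -> body[8..16], body so far='q3xfkcukom0u15l4'
Chunk 3: stream[26..27]='5' size=0x5=5, data at stream[29..34]='tics9' -> body[16..21], body so far='q3xfkcukom0u15l4tics9'
Chunk 4: stream[36..37]='0' size=0 (terminator). Final body='q3xfkcukom0u15l4tics9' (21 bytes)

Answer: 8 8 5 0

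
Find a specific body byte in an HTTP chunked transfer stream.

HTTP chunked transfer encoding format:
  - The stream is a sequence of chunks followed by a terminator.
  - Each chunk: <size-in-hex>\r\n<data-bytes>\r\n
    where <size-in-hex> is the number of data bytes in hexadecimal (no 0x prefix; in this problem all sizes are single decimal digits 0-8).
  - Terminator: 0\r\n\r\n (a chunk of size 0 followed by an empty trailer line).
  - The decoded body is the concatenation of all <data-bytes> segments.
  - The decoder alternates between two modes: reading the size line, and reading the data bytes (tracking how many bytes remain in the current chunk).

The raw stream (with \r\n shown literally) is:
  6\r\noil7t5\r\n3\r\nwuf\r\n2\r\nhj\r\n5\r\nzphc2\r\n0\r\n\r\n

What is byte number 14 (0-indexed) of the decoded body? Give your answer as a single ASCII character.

Chunk 1: stream[0..1]='6' size=0x6=6, data at stream[3..9]='oil7t5' -> body[0..6], body so far='oil7t5'
Chunk 2: stream[11..12]='3' size=0x3=3, data at stream[14..17]='wuf' -> body[6..9], body so far='oil7t5wuf'
Chunk 3: stream[19..20]='2' size=0x2=2, data at stream[22..24]='hj' -> body[9..11], body so far='oil7t5wufhj'
Chunk 4: stream[26..27]='5' size=0x5=5, data at stream[29..34]='zphc2' -> body[11..16], body so far='oil7t5wufhjzphc2'
Chunk 5: stream[36..37]='0' size=0 (terminator). Final body='oil7t5wufhjzphc2' (16 bytes)
Body byte 14 = 'c'

Answer: c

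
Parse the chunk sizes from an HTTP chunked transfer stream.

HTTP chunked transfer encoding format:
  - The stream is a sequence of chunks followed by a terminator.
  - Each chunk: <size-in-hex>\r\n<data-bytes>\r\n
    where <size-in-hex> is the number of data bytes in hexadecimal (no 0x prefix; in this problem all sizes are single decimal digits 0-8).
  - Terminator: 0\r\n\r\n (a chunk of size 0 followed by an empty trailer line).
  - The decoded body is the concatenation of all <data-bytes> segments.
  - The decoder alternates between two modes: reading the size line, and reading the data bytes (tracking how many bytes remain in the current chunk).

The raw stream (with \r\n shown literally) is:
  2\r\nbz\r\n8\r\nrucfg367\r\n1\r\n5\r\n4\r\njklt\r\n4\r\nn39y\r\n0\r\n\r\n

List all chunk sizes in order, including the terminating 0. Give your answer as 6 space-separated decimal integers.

Answer: 2 8 1 4 4 0

Derivation:
Chunk 1: stream[0..1]='2' size=0x2=2, data at stream[3..5]='bz' -> body[0..2], body so far='bz'
Chunk 2: stream[7..8]='8' size=0x8=8, data at stream[10..18]='rucfg367' -> body[2..10], body so far='bzrucfg367'
Chunk 3: stream[20..21]='1' size=0x1=1, data at stream[23..24]='5' -> body[10..11], body so far='bzrucfg3675'
Chunk 4: stream[26..27]='4' size=0x4=4, data at stream[29..33]='jklt' -> body[11..15], body so far='bzrucfg3675jklt'
Chunk 5: stream[35..36]='4' size=0x4=4, data at stream[38..42]='n39y' -> body[15..19], body so far='bzrucfg3675jkltn39y'
Chunk 6: stream[44..45]='0' size=0 (terminator). Final body='bzrucfg3675jkltn39y' (19 bytes)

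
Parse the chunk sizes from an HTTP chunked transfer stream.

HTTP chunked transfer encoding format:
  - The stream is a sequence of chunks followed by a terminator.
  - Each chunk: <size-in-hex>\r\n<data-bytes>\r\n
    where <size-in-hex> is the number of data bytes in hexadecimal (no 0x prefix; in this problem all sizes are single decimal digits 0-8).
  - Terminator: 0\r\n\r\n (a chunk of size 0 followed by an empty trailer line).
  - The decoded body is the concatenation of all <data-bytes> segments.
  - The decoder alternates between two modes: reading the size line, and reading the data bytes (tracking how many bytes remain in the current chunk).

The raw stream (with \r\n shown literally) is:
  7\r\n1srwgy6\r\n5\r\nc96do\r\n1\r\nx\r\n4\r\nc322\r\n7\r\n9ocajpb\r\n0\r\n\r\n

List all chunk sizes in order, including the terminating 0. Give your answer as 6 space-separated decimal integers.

Answer: 7 5 1 4 7 0

Derivation:
Chunk 1: stream[0..1]='7' size=0x7=7, data at stream[3..10]='1srwgy6' -> body[0..7], body so far='1srwgy6'
Chunk 2: stream[12..13]='5' size=0x5=5, data at stream[15..20]='c96do' -> body[7..12], body so far='1srwgy6c96do'
Chunk 3: stream[22..23]='1' size=0x1=1, data at stream[25..26]='x' -> body[12..13], body so far='1srwgy6c96dox'
Chunk 4: stream[28..29]='4' size=0x4=4, data at stream[31..35]='c322' -> body[13..17], body so far='1srwgy6c96doxc322'
Chunk 5: stream[37..38]='7' size=0x7=7, data at stream[40..47]='9ocajpb' -> body[17..24], body so far='1srwgy6c96doxc3229ocajpb'
Chunk 6: stream[49..50]='0' size=0 (terminator). Final body='1srwgy6c96doxc3229ocajpb' (24 bytes)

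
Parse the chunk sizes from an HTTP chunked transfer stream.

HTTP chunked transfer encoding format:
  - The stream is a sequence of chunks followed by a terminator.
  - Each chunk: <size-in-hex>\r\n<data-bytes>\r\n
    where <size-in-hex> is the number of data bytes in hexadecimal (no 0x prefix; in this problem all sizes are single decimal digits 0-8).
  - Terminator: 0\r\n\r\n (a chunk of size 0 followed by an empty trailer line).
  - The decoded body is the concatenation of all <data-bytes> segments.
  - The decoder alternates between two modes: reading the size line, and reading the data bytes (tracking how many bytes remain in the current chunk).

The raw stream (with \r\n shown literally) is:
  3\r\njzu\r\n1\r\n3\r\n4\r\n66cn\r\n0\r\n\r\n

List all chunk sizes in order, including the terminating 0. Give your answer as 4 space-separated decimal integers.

Answer: 3 1 4 0

Derivation:
Chunk 1: stream[0..1]='3' size=0x3=3, data at stream[3..6]='jzu' -> body[0..3], body so far='jzu'
Chunk 2: stream[8..9]='1' size=0x1=1, data at stream[11..12]='3' -> body[3..4], body so far='jzu3'
Chunk 3: stream[14..15]='4' size=0x4=4, data at stream[17..21]='66cn' -> body[4..8], body so far='jzu366cn'
Chunk 4: stream[23..24]='0' size=0 (terminator). Final body='jzu366cn' (8 bytes)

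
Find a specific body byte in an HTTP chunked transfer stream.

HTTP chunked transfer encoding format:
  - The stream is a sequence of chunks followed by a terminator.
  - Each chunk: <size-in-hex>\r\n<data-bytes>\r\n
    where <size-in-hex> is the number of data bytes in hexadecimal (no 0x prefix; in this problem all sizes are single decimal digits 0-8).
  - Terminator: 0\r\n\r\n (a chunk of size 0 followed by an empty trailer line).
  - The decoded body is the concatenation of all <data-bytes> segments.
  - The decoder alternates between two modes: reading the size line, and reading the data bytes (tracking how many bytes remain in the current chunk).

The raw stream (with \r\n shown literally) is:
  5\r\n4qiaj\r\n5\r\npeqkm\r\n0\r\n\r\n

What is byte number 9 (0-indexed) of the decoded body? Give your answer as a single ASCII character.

Answer: m

Derivation:
Chunk 1: stream[0..1]='5' size=0x5=5, data at stream[3..8]='4qiaj' -> body[0..5], body so far='4qiaj'
Chunk 2: stream[10..11]='5' size=0x5=5, data at stream[13..18]='peqkm' -> body[5..10], body so far='4qiajpeqkm'
Chunk 3: stream[20..21]='0' size=0 (terminator). Final body='4qiajpeqkm' (10 bytes)
Body byte 9 = 'm'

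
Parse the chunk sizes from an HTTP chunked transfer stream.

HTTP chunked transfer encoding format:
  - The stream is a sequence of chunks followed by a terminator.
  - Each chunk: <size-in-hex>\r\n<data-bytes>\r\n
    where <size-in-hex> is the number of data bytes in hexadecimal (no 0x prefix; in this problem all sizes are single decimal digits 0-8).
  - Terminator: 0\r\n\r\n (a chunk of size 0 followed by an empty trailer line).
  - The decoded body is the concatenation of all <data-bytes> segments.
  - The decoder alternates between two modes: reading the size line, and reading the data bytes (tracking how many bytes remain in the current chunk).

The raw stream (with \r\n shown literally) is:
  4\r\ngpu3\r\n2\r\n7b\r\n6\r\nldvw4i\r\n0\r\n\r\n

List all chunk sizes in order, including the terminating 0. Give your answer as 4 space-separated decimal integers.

Answer: 4 2 6 0

Derivation:
Chunk 1: stream[0..1]='4' size=0x4=4, data at stream[3..7]='gpu3' -> body[0..4], body so far='gpu3'
Chunk 2: stream[9..10]='2' size=0x2=2, data at stream[12..14]='7b' -> body[4..6], body so far='gpu37b'
Chunk 3: stream[16..17]='6' size=0x6=6, data at stream[19..25]='ldvw4i' -> body[6..12], body so far='gpu37bldvw4i'
Chunk 4: stream[27..28]='0' size=0 (terminator). Final body='gpu37bldvw4i' (12 bytes)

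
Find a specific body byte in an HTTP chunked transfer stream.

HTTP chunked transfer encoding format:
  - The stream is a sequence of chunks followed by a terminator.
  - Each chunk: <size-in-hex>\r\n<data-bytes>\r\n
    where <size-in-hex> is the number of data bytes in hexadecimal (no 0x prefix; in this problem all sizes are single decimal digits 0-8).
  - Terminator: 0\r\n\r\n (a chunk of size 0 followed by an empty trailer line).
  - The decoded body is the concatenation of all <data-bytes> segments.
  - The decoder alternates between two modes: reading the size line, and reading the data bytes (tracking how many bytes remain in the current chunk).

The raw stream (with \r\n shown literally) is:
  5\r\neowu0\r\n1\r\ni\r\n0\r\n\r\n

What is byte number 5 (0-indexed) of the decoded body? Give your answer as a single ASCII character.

Chunk 1: stream[0..1]='5' size=0x5=5, data at stream[3..8]='eowu0' -> body[0..5], body so far='eowu0'
Chunk 2: stream[10..11]='1' size=0x1=1, data at stream[13..14]='i' -> body[5..6], body so far='eowu0i'
Chunk 3: stream[16..17]='0' size=0 (terminator). Final body='eowu0i' (6 bytes)
Body byte 5 = 'i'

Answer: i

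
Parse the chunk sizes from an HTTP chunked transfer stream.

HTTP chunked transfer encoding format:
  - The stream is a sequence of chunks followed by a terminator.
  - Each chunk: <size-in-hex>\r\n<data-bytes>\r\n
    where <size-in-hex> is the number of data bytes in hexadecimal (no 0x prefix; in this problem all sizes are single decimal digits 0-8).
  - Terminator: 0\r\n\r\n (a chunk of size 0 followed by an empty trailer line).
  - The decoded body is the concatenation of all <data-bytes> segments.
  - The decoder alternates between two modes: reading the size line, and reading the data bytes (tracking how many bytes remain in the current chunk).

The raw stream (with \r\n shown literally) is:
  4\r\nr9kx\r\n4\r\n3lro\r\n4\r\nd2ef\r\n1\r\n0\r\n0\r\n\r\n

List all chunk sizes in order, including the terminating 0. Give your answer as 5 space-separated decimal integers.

Chunk 1: stream[0..1]='4' size=0x4=4, data at stream[3..7]='r9kx' -> body[0..4], body so far='r9kx'
Chunk 2: stream[9..10]='4' size=0x4=4, data at stream[12..16]='3lro' -> body[4..8], body so far='r9kx3lro'
Chunk 3: stream[18..19]='4' size=0x4=4, data at stream[21..25]='d2ef' -> body[8..12], body so far='r9kx3lrod2ef'
Chunk 4: stream[27..28]='1' size=0x1=1, data at stream[30..31]='0' -> body[12..13], body so far='r9kx3lrod2ef0'
Chunk 5: stream[33..34]='0' size=0 (terminator). Final body='r9kx3lrod2ef0' (13 bytes)

Answer: 4 4 4 1 0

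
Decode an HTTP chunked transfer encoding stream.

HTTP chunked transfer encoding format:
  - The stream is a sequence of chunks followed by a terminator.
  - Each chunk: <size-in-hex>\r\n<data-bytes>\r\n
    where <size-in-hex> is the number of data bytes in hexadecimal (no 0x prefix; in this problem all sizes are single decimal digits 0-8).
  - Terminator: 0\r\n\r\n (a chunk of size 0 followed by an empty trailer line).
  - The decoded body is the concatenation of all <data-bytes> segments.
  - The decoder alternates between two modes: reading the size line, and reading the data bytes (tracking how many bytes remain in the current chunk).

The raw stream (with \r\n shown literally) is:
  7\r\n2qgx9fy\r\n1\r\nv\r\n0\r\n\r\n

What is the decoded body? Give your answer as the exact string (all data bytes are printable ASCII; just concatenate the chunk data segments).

Chunk 1: stream[0..1]='7' size=0x7=7, data at stream[3..10]='2qgx9fy' -> body[0..7], body so far='2qgx9fy'
Chunk 2: stream[12..13]='1' size=0x1=1, data at stream[15..16]='v' -> body[7..8], body so far='2qgx9fyv'
Chunk 3: stream[18..19]='0' size=0 (terminator). Final body='2qgx9fyv' (8 bytes)

Answer: 2qgx9fyv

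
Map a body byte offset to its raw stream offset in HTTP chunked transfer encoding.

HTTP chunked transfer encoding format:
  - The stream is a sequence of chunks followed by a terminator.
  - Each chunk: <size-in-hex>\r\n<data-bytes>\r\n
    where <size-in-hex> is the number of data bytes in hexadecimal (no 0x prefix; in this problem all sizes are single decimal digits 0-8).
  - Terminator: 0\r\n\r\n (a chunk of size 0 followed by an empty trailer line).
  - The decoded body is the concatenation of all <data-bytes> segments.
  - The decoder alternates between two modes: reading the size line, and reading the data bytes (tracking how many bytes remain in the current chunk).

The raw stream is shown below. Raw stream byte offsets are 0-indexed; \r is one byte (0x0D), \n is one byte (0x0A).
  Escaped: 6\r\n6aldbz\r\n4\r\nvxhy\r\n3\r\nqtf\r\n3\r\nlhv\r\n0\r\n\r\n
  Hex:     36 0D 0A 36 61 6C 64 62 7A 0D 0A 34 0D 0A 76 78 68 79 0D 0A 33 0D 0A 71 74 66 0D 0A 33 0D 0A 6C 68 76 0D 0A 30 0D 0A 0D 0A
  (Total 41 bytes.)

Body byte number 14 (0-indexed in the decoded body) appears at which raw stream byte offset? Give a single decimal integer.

Chunk 1: stream[0..1]='6' size=0x6=6, data at stream[3..9]='6aldbz' -> body[0..6], body so far='6aldbz'
Chunk 2: stream[11..12]='4' size=0x4=4, data at stream[14..18]='vxhy' -> body[6..10], body so far='6aldbzvxhy'
Chunk 3: stream[20..21]='3' size=0x3=3, data at stream[23..26]='qtf' -> body[10..13], body so far='6aldbzvxhyqtf'
Chunk 4: stream[28..29]='3' size=0x3=3, data at stream[31..34]='lhv' -> body[13..16], body so far='6aldbzvxhyqtflhv'
Chunk 5: stream[36..37]='0' size=0 (terminator). Final body='6aldbzvxhyqtflhv' (16 bytes)
Body byte 14 at stream offset 32

Answer: 32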